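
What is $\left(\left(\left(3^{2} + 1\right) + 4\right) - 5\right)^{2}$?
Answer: $81$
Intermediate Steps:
$\left(\left(\left(3^{2} + 1\right) + 4\right) - 5\right)^{2} = \left(\left(\left(9 + 1\right) + 4\right) - 5\right)^{2} = \left(\left(10 + 4\right) - 5\right)^{2} = \left(14 - 5\right)^{2} = 9^{2} = 81$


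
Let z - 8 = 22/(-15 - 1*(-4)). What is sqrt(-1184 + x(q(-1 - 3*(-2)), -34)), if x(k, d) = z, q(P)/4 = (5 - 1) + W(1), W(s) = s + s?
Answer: I*sqrt(1178) ≈ 34.322*I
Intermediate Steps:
W(s) = 2*s
q(P) = 24 (q(P) = 4*((5 - 1) + 2*1) = 4*(4 + 2) = 4*6 = 24)
z = 6 (z = 8 + 22/(-15 - 1*(-4)) = 8 + 22/(-15 + 4) = 8 + 22/(-11) = 8 + 22*(-1/11) = 8 - 2 = 6)
x(k, d) = 6
sqrt(-1184 + x(q(-1 - 3*(-2)), -34)) = sqrt(-1184 + 6) = sqrt(-1178) = I*sqrt(1178)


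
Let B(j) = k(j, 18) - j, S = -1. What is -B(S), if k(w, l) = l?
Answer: -19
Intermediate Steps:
B(j) = 18 - j
-B(S) = -(18 - 1*(-1)) = -(18 + 1) = -1*19 = -19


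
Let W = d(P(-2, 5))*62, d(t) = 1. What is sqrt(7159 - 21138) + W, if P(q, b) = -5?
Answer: 62 + I*sqrt(13979) ≈ 62.0 + 118.23*I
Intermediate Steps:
W = 62 (W = 1*62 = 62)
sqrt(7159 - 21138) + W = sqrt(7159 - 21138) + 62 = sqrt(-13979) + 62 = I*sqrt(13979) + 62 = 62 + I*sqrt(13979)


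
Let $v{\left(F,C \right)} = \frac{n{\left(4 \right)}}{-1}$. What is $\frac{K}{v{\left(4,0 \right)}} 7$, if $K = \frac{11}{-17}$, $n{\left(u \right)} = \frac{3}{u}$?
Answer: $\frac{308}{51} \approx 6.0392$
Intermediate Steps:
$v{\left(F,C \right)} = - \frac{3}{4}$ ($v{\left(F,C \right)} = \frac{3 \cdot \frac{1}{4}}{-1} = 3 \cdot \frac{1}{4} \left(-1\right) = \frac{3}{4} \left(-1\right) = - \frac{3}{4}$)
$K = - \frac{11}{17}$ ($K = 11 \left(- \frac{1}{17}\right) = - \frac{11}{17} \approx -0.64706$)
$\frac{K}{v{\left(4,0 \right)}} 7 = \frac{1}{- \frac{3}{4}} \left(- \frac{11}{17}\right) 7 = \left(- \frac{4}{3}\right) \left(- \frac{11}{17}\right) 7 = \frac{44}{51} \cdot 7 = \frac{308}{51}$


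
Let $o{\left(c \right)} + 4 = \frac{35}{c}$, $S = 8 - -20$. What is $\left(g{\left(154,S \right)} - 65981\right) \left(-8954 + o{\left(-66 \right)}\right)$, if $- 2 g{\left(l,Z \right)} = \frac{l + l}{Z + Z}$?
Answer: $\frac{156054999905}{264} \approx 5.9112 \cdot 10^{8}$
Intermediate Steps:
$S = 28$ ($S = 8 + 20 = 28$)
$g{\left(l,Z \right)} = - \frac{l}{2 Z}$ ($g{\left(l,Z \right)} = - \frac{\left(l + l\right) \frac{1}{Z + Z}}{2} = - \frac{2 l \frac{1}{2 Z}}{2} = - \frac{l \frac{1}{Z}}{2} = - \frac{l}{2 Z}$)
$o{\left(c \right)} = -4 + \frac{35}{c}$
$\left(g{\left(154,S \right)} - 65981\right) \left(-8954 + o{\left(-66 \right)}\right) = \left(\left(- \frac{1}{2}\right) 154 \cdot \frac{1}{28} - 65981\right) \left(-8954 - \left(4 - \frac{35}{-66}\right)\right) = \left(\left(- \frac{1}{2}\right) 154 \cdot \frac{1}{28} - 65981\right) \left(-8954 + \left(-4 + 35 \left(- \frac{1}{66}\right)\right)\right) = \left(- \frac{11}{4} - 65981\right) \left(-8954 - \frac{299}{66}\right) = - \frac{263935 \left(-8954 - \frac{299}{66}\right)}{4} = \left(- \frac{263935}{4}\right) \left(- \frac{591263}{66}\right) = \frac{156054999905}{264}$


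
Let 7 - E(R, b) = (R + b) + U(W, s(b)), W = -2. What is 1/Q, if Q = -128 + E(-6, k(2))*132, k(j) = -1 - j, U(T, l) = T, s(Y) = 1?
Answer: 1/2248 ≈ 0.00044484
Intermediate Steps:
E(R, b) = 9 - R - b (E(R, b) = 7 - ((R + b) - 2) = 7 - (-2 + R + b) = 7 + (2 - R - b) = 9 - R - b)
Q = 2248 (Q = -128 + (9 - 1*(-6) - (-1 - 1*2))*132 = -128 + (9 + 6 - (-1 - 2))*132 = -128 + (9 + 6 - 1*(-3))*132 = -128 + (9 + 6 + 3)*132 = -128 + 18*132 = -128 + 2376 = 2248)
1/Q = 1/2248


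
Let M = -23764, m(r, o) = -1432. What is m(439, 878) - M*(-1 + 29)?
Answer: 663960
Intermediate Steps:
m(439, 878) - M*(-1 + 29) = -1432 - (-23764)*(-1 + 29) = -1432 - (-23764)*28 = -1432 - 1*(-665392) = -1432 + 665392 = 663960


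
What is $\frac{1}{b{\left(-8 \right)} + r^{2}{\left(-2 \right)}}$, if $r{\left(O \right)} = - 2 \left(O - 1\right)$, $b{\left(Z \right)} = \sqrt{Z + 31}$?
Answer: $\frac{36}{1273} - \frac{\sqrt{23}}{1273} \approx 0.024512$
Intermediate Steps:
$b{\left(Z \right)} = \sqrt{31 + Z}$
$r{\left(O \right)} = 2 - 2 O$ ($r{\left(O \right)} = - 2 \left(-1 + O\right) = 2 - 2 O$)
$\frac{1}{b{\left(-8 \right)} + r^{2}{\left(-2 \right)}} = \frac{1}{\sqrt{31 - 8} + \left(2 - -4\right)^{2}} = \frac{1}{\sqrt{23} + \left(2 + 4\right)^{2}} = \frac{1}{\sqrt{23} + 6^{2}} = \frac{1}{\sqrt{23} + 36} = \frac{1}{36 + \sqrt{23}}$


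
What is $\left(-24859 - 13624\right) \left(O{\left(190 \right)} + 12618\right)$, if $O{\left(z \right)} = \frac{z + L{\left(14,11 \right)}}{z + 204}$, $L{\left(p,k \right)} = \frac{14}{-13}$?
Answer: $- \frac{1243613780258}{2561} \approx -4.856 \cdot 10^{8}$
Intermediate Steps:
$L{\left(p,k \right)} = - \frac{14}{13}$ ($L{\left(p,k \right)} = 14 \left(- \frac{1}{13}\right) = - \frac{14}{13}$)
$O{\left(z \right)} = \frac{- \frac{14}{13} + z}{204 + z}$ ($O{\left(z \right)} = \frac{z - \frac{14}{13}}{z + 204} = \frac{- \frac{14}{13} + z}{204 + z}$)
$\left(-24859 - 13624\right) \left(O{\left(190 \right)} + 12618\right) = \left(-24859 - 13624\right) \left(\frac{- \frac{14}{13} + 190}{204 + 190} + 12618\right) = - 38483 \left(\frac{1}{394} \cdot \frac{2456}{13} + 12618\right) = - 38483 \left(\frac{1228}{2561} + 12618\right) = \left(-38483\right) \frac{32315926}{2561} = - \frac{1243613780258}{2561}$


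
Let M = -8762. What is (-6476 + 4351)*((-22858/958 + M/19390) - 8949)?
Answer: 17710263612075/928781 ≈ 1.9068e+7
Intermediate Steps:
(-6476 + 4351)*((-22858/958 + M/19390) - 8949) = (-6476 + 4351)*((-22858/958 - 8762/19390) - 8949) = -2125*((-22858*1/958 - 8762*1/19390) - 8949) = -2125*((-11429/479 - 4381/9695) - 8949) = -2125*(-112902654/4643905 - 8949) = -2125*(-41671208499/4643905) = 17710263612075/928781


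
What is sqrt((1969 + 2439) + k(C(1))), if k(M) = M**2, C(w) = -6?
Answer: 2*sqrt(1111) ≈ 66.663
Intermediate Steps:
sqrt((1969 + 2439) + k(C(1))) = sqrt((1969 + 2439) + (-6)**2) = sqrt(4408 + 36) = sqrt(4444) = 2*sqrt(1111)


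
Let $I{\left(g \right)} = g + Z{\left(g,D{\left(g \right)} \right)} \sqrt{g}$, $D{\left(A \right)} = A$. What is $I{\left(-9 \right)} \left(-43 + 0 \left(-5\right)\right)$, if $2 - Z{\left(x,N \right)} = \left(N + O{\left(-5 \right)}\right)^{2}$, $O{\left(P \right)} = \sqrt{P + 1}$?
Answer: $5031 + 9675 i \approx 5031.0 + 9675.0 i$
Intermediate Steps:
$O{\left(P \right)} = \sqrt{1 + P}$
$Z{\left(x,N \right)} = 2 - \left(N + 2 i\right)^{2}$ ($Z{\left(x,N \right)} = 2 - \left(N + \sqrt{1 - 5}\right)^{2} = 2 - \left(N + \sqrt{-4}\right)^{2} = 2 - \left(N + 2 i\right)^{2}$)
$I{\left(g \right)} = g + \sqrt{g} \left(2 - \left(g + 2 i\right)^{2}\right)$ ($I{\left(g \right)} = g + \left(2 - \left(g + 2 i\right)^{2}\right) \sqrt{g} = g + \sqrt{g} \left(2 - \left(g + 2 i\right)^{2}\right)$)
$I{\left(-9 \right)} \left(-43 + 0 \left(-5\right)\right) = \left(-9 + \sqrt{-9} \left(2 - \left(-9 + 2 i\right)^{2}\right)\right) \left(-43 + 0 \left(-5\right)\right) = \left(-9 + 3 i \left(2 - \left(-9 + 2 i\right)^{2}\right)\right) \left(-43 + 0\right) = \left(-9 + 3 i \left(2 - \left(-9 + 2 i\right)^{2}\right)\right) \left(-43\right) = 387 - 129 i \left(2 - \left(-9 + 2 i\right)^{2}\right)$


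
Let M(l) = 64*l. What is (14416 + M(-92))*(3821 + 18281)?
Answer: 188485856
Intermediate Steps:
(14416 + M(-92))*(3821 + 18281) = (14416 + 64*(-92))*(3821 + 18281) = (14416 - 5888)*22102 = 8528*22102 = 188485856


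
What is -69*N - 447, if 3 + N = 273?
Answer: -19077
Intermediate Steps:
N = 270 (N = -3 + 273 = 270)
-69*N - 447 = -69*270 - 447 = -18630 - 447 = -19077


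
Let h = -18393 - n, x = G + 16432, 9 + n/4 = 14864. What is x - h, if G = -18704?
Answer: 75541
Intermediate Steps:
n = 59420 (n = -36 + 4*14864 = -36 + 59456 = 59420)
x = -2272 (x = -18704 + 16432 = -2272)
h = -77813 (h = -18393 - 1*59420 = -18393 - 59420 = -77813)
x - h = -2272 - 1*(-77813) = -2272 + 77813 = 75541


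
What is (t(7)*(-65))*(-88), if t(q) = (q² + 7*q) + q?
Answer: 600600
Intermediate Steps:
t(q) = q² + 8*q
(t(7)*(-65))*(-88) = ((7*(8 + 7))*(-65))*(-88) = ((7*15)*(-65))*(-88) = (105*(-65))*(-88) = -6825*(-88) = 600600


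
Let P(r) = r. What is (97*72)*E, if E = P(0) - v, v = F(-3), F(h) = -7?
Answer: 48888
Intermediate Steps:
v = -7
E = 7 (E = 0 - 1*(-7) = 0 + 7 = 7)
(97*72)*E = (97*72)*7 = 6984*7 = 48888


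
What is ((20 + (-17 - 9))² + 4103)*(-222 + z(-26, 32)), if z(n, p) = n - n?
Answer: -918858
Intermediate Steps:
z(n, p) = 0
((20 + (-17 - 9))² + 4103)*(-222 + z(-26, 32)) = ((20 + (-17 - 9))² + 4103)*(-222 + 0) = ((20 - 26)² + 4103)*(-222) = ((-6)² + 4103)*(-222) = (36 + 4103)*(-222) = 4139*(-222) = -918858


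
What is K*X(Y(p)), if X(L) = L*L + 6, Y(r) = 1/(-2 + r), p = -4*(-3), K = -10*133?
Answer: -79933/10 ≈ -7993.3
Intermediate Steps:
K = -1330
p = 12
X(L) = 6 + L**2 (X(L) = L**2 + 6 = 6 + L**2)
K*X(Y(p)) = -1330*(6 + (1/(-2 + 12))**2) = -1330*(6 + (1/10)**2) = -1330*(6 + 1/100) = -1330*601/100 = -79933/10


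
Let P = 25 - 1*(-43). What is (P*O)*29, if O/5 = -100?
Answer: -986000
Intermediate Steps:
O = -500 (O = 5*(-100) = -500)
P = 68 (P = 25 + 43 = 68)
(P*O)*29 = (68*(-500))*29 = -34000*29 = -986000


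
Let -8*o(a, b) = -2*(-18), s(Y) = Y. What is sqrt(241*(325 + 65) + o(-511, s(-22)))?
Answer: sqrt(375942)/2 ≈ 306.57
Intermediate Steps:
o(a, b) = -9/2 (o(a, b) = -(-1)*(-18)/4 = -1/8*36 = -9/2)
sqrt(241*(325 + 65) + o(-511, s(-22))) = sqrt(241*(325 + 65) - 9/2) = sqrt(241*390 - 9/2) = sqrt(93990 - 9/2) = sqrt(187971/2) = sqrt(375942)/2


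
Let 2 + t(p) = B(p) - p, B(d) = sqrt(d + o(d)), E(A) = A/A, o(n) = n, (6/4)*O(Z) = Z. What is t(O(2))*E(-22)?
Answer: -10/3 + 2*sqrt(6)/3 ≈ -1.7003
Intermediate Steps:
O(Z) = 2*Z/3
E(A) = 1
B(d) = sqrt(2)*sqrt(d) (B(d) = sqrt(d + d) = sqrt(2*d) = sqrt(2)*sqrt(d))
t(p) = -2 - p + sqrt(2)*sqrt(p) (t(p) = -2 + (sqrt(2)*sqrt(p) - p) = -2 + (-p + sqrt(2)*sqrt(p)) = -2 - p + sqrt(2)*sqrt(p))
t(O(2))*E(-22) = (-2 - 2*2/3 + sqrt(2)*sqrt((2/3)*2))*1 = (-2 - 1*4/3 + sqrt(2)*sqrt(4/3))*1 = (-2 - 4/3 + sqrt(2)*(2*sqrt(3)/3))*1 = (-2 - 4/3 + 2*sqrt(6)/3)*1 = (-10/3 + 2*sqrt(6)/3)*1 = -10/3 + 2*sqrt(6)/3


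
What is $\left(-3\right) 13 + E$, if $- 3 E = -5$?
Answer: $- \frac{112}{3} \approx -37.333$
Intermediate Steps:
$E = \frac{5}{3}$ ($E = \left(- \frac{1}{3}\right) \left(-5\right) = \frac{5}{3} \approx 1.6667$)
$\left(-3\right) 13 + E = \left(-3\right) 13 + \frac{5}{3} = -39 + \frac{5}{3} = - \frac{112}{3}$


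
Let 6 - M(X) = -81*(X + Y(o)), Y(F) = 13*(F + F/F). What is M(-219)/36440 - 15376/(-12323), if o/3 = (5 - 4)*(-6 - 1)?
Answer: 82255301/449050120 ≈ 0.18318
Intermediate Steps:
o = -21 (o = 3*((5 - 4)*(-6 - 1)) = 3*(1*(-7)) = 3*(-7) = -21)
Y(F) = 13 + 13*F (Y(F) = 13*(F + 1) = 13*(1 + F) = 13 + 13*F)
M(X) = -21054 + 81*X (M(X) = 6 - (-81)*(X + (13 + 13*(-21))) = 6 - (-81)*(X + (13 - 273)) = 6 - (-81)*(X - 260) = 6 - (-81)*(-260 + X) = 6 - (21060 - 81*X) = 6 + (-21060 + 81*X) = -21054 + 81*X)
M(-219)/36440 - 15376/(-12323) = (-21054 + 81*(-219))/36440 - 15376/(-12323) = (-21054 - 17739)*(1/36440) - 15376*(-1/12323) = -38793*1/36440 + 15376/12323 = -38793/36440 + 15376/12323 = 82255301/449050120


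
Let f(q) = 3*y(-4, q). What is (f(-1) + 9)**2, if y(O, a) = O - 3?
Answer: 144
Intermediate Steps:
y(O, a) = -3 + O
f(q) = -21 (f(q) = 3*(-3 - 4) = 3*(-7) = -21)
(f(-1) + 9)**2 = (-21 + 9)**2 = (-12)**2 = 144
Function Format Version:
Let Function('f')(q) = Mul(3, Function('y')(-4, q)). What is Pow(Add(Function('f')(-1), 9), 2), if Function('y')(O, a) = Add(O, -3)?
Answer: 144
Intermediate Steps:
Function('y')(O, a) = Add(-3, O)
Function('f')(q) = -21 (Function('f')(q) = Mul(3, Add(-3, -4)) = Mul(3, -7) = -21)
Pow(Add(Function('f')(-1), 9), 2) = Pow(Add(-21, 9), 2) = Pow(-12, 2) = 144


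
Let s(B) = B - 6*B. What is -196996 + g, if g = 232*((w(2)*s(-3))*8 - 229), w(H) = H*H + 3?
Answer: -55244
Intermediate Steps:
w(H) = 3 + H² (w(H) = H² + 3 = 3 + H²)
s(B) = -5*B (s(B) = B - 6*B = -5*B)
g = 141752 (g = 232*(((3 + 2²)*(-5*(-3)))*8 - 229) = 232*(((3 + 4)*15)*8 - 229) = 232*((7*15)*8 - 229) = 232*(105*8 - 229) = 232*(840 - 229) = 232*611 = 141752)
-196996 + g = -196996 + 141752 = -55244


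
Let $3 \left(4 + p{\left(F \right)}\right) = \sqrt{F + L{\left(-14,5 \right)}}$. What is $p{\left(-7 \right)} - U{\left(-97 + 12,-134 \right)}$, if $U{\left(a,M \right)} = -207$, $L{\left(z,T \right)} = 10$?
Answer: $203 + \frac{\sqrt{3}}{3} \approx 203.58$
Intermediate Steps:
$p{\left(F \right)} = -4 + \frac{\sqrt{10 + F}}{3}$ ($p{\left(F \right)} = -4 + \frac{\sqrt{F + 10}}{3} = -4 + \frac{\sqrt{10 + F}}{3}$)
$p{\left(-7 \right)} - U{\left(-97 + 12,-134 \right)} = \left(-4 + \frac{\sqrt{10 - 7}}{3}\right) - -207 = \left(-4 + \frac{\sqrt{3}}{3}\right) + 207 = 203 + \frac{\sqrt{3}}{3}$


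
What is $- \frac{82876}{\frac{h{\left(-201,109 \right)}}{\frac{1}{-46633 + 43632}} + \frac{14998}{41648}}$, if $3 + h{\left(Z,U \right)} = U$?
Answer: $\frac{1725809824}{6624231845} \approx 0.26053$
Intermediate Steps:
$h{\left(Z,U \right)} = -3 + U$
$- \frac{82876}{\frac{h{\left(-201,109 \right)}}{\frac{1}{-46633 + 43632}} + \frac{14998}{41648}} = - \frac{82876}{\frac{-3 + 109}{\frac{1}{-46633 + 43632}} + \frac{14998}{41648}} = - \frac{82876}{\frac{106}{\frac{1}{-3001}} + 14998 \cdot \frac{1}{41648}} = - \frac{82876}{\frac{106}{- \frac{1}{3001}} + \frac{7499}{20824}} = - \frac{82876}{106 \left(-3001\right) + \frac{7499}{20824}} = - \frac{82876}{-318106 + \frac{7499}{20824}} = - \frac{82876}{- \frac{6624231845}{20824}} = \left(-82876\right) \left(- \frac{20824}{6624231845}\right) = \frac{1725809824}{6624231845}$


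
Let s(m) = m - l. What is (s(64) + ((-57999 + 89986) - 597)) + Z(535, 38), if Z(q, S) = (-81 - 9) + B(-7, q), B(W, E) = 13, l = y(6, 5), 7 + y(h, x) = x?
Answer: 31379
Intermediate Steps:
y(h, x) = -7 + x
l = -2 (l = -7 + 5 = -2)
s(m) = 2 + m (s(m) = m - 1*(-2) = m + 2 = 2 + m)
Z(q, S) = -77 (Z(q, S) = (-81 - 9) + 13 = -90 + 13 = -77)
(s(64) + ((-57999 + 89986) - 597)) + Z(535, 38) = ((2 + 64) + ((-57999 + 89986) - 597)) - 77 = (66 + (31987 - 597)) - 77 = (66 + 31390) - 77 = 31456 - 77 = 31379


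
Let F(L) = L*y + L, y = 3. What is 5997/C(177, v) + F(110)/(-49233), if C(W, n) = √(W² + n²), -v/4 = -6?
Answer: -440/49233 + 1999*√3545/3545 ≈ 33.565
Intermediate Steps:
v = 24 (v = -4*(-6) = 24)
F(L) = 4*L (F(L) = L*3 + L = 3*L + L = 4*L)
5997/C(177, v) + F(110)/(-49233) = 5997/(√(177² + 24²)) + (4*110)/(-49233) = 5997/(√(31329 + 576)) + 440*(-1/49233) = 5997/(√31905) - 440/49233 = 5997/((3*√3545)) - 440/49233 = 5997*(√3545/10635) - 440/49233 = 1999*√3545/3545 - 440/49233 = -440/49233 + 1999*√3545/3545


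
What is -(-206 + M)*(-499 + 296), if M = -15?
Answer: -44863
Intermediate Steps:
-(-206 + M)*(-499 + 296) = -(-206 - 15)*(-499 + 296) = -(-221)*(-203) = -1*44863 = -44863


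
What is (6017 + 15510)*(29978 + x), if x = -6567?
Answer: 503968597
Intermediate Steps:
(6017 + 15510)*(29978 + x) = (6017 + 15510)*(29978 - 6567) = 21527*23411 = 503968597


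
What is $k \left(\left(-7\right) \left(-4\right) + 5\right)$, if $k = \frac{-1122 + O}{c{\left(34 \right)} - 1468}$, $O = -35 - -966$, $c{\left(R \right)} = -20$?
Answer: $\frac{2101}{496} \approx 4.2359$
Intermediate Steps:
$O = 931$ ($O = -35 + 966 = 931$)
$k = \frac{191}{1488}$ ($k = \frac{-1122 + 931}{-20 - 1468} = - \frac{191}{-1488} = \left(-191\right) \left(- \frac{1}{1488}\right) = \frac{191}{1488} \approx 0.12836$)
$k \left(\left(-7\right) \left(-4\right) + 5\right) = \frac{191 \left(\left(-7\right) \left(-4\right) + 5\right)}{1488} = \frac{191 \left(28 + 5\right)}{1488} = \frac{191}{1488} \cdot 33 = \frac{2101}{496}$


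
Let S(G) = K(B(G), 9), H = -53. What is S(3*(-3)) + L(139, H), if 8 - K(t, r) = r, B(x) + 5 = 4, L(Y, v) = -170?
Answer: -171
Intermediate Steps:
B(x) = -1 (B(x) = -5 + 4 = -1)
K(t, r) = 8 - r
S(G) = -1 (S(G) = 8 - 1*9 = 8 - 9 = -1)
S(3*(-3)) + L(139, H) = -1 - 170 = -171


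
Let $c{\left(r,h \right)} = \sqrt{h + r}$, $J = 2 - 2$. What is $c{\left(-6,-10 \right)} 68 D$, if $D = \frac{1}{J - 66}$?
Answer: $- \frac{136 i}{33} \approx - 4.1212 i$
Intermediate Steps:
$J = 0$ ($J = 2 - 2 = 0$)
$D = - \frac{1}{66}$ ($D = \frac{1}{0 - 66} = \frac{1}{-66} = - \frac{1}{66} \approx -0.015152$)
$c{\left(-6,-10 \right)} 68 D = \sqrt{-10 - 6} \cdot 68 \left(- \frac{1}{66}\right) = \sqrt{-16} \cdot 68 \left(- \frac{1}{66}\right) = 4 i 68 \left(- \frac{1}{66}\right) = 272 i \left(- \frac{1}{66}\right) = - \frac{136 i}{33}$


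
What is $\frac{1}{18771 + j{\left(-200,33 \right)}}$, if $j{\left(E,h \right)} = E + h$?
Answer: $\frac{1}{18604} \approx 5.3752 \cdot 10^{-5}$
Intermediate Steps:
$\frac{1}{18771 + j{\left(-200,33 \right)}} = \frac{1}{18771 + \left(-200 + 33\right)} = \frac{1}{18771 - 167} = \frac{1}{18604}$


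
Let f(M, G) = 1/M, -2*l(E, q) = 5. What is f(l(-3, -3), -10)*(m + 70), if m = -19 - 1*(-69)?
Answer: -48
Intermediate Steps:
l(E, q) = -5/2 (l(E, q) = -½*5 = -5/2)
m = 50 (m = -19 + 69 = 50)
f(l(-3, -3), -10)*(m + 70) = (50 + 70)/(-5/2) = -⅖*120 = -48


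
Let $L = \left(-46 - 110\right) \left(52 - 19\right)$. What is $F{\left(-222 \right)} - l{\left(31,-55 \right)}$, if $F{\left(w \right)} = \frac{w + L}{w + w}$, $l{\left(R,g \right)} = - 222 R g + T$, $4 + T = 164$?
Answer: $- \frac{28020685}{74} \approx -3.7866 \cdot 10^{5}$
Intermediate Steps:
$T = 160$ ($T = -4 + 164 = 160$)
$L = -5148$ ($L = \left(-156\right) 33 = -5148$)
$l{\left(R,g \right)} = 160 - 222 R g$ ($l{\left(R,g \right)} = - 222 R g + 160 = 160 - 222 R g$)
$F{\left(w \right)} = \frac{-5148 + w}{2 w}$ ($F{\left(w \right)} = \frac{w - 5148}{w + w} = \frac{-5148 + w}{2 w}$)
$F{\left(-222 \right)} - l{\left(31,-55 \right)} = \frac{-5148 - 222}{2 \left(-222\right)} - \left(160 - 6882 \left(-55\right)\right) = \frac{1}{2} \left(- \frac{1}{222}\right) \left(-5370\right) - \left(160 + 378510\right) = \frac{895}{74} - 378670 = - \frac{28020685}{74}$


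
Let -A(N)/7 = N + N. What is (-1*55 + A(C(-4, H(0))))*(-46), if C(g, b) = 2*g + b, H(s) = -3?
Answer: -4554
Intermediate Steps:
C(g, b) = b + 2*g
A(N) = -14*N (A(N) = -7*(N + N) = -14*N)
(-1*55 + A(C(-4, H(0))))*(-46) = (-1*55 - 14*(-3 + 2*(-4)))*(-46) = (-55 - 14*(-3 - 8))*(-46) = (-55 - 14*(-11))*(-46) = (-55 + 154)*(-46) = 99*(-46) = -4554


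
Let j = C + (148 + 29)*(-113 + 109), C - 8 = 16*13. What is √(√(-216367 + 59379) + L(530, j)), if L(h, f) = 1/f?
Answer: √(-123 + 121032*I*√39247)/246 ≈ 14.075 + 14.075*I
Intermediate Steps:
C = 216 (C = 8 + 16*13 = 8 + 208 = 216)
j = -492 (j = 216 + (148 + 29)*(-113 + 109) = 216 + 177*(-4) = 216 - 708 = -492)
√(√(-216367 + 59379) + L(530, j)) = √(√(-216367 + 59379) + 1/(-492)) = √(√(-156988) - 1/492) = √(2*I*√39247 - 1/492) = √(-1/492 + 2*I*√39247)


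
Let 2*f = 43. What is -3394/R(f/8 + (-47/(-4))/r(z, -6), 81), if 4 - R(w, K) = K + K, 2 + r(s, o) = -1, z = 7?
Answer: 1697/79 ≈ 21.481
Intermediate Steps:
r(s, o) = -3 (r(s, o) = -2 - 1 = -3)
f = 43/2 (f = (1/2)*43 = 43/2 ≈ 21.500)
R(w, K) = 4 - 2*K (R(w, K) = 4 - (K + K) = 4 - 2*K)
-3394/R(f/8 + (-47/(-4))/r(z, -6), 81) = -3394/(4 - 2*81) = -3394/(4 - 162) = -3394/(-158) = -3394*(-1/158) = 1697/79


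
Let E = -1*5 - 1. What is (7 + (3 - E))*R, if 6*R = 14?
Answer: 112/3 ≈ 37.333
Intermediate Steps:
R = 7/3 (R = (1/6)*14 = 7/3 ≈ 2.3333)
E = -6 (E = -5 - 1 = -6)
(7 + (3 - E))*R = (7 + (3 - 1*(-6)))*(7/3) = (7 + (3 + 6))*(7/3) = (7 + 9)*(7/3) = 16*(7/3) = 112/3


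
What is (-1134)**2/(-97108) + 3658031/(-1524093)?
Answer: -578785153064/37000405761 ≈ -15.643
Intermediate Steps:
(-1134)**2/(-97108) + 3658031/(-1524093) = 1285956*(-1/97108) + 3658031*(-1/1524093) = -321489/24277 - 3658031/1524093 = -578785153064/37000405761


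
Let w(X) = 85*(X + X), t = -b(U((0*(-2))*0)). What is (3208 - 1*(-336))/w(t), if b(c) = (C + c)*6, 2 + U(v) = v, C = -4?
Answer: 443/765 ≈ 0.57909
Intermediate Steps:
U(v) = -2 + v
b(c) = -24 + 6*c (b(c) = (-4 + c)*6 = -24 + 6*c)
t = 36 (t = -(-24 + 6*(-2 + (0*(-2))*0)) = -(-24 + 6*(-2 + 0*0)) = -(-24 + 6*(-2 + 0)) = -(-24 + 6*(-2)) = -(-24 - 12) = -1*(-36) = 36)
w(X) = 170*X (w(X) = 85*(2*X) = 170*X)
(3208 - 1*(-336))/w(t) = (3208 - 1*(-336))/((170*36)) = (3208 + 336)/6120 = 3544*(1/6120) = 443/765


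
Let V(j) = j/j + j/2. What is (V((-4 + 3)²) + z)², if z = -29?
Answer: 3025/4 ≈ 756.25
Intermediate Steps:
V(j) = 1 + j/2 (V(j) = 1 + j*(½) = 1 + j/2)
(V((-4 + 3)²) + z)² = ((1 + (-4 + 3)²/2) - 29)² = ((1 + (½)*(-1)²) - 29)² = ((1 + (½)*1) - 29)² = ((1 + ½) - 29)² = (3/2 - 29)² = (-55/2)² = 3025/4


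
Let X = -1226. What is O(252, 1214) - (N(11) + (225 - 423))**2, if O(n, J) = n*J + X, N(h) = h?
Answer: 269733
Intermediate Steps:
O(n, J) = -1226 + J*n (O(n, J) = n*J - 1226 = J*n - 1226 = -1226 + J*n)
O(252, 1214) - (N(11) + (225 - 423))**2 = (-1226 + 1214*252) - (11 + (225 - 423))**2 = (-1226 + 305928) - (11 - 198)**2 = 304702 - 1*(-187)**2 = 304702 - 1*34969 = 304702 - 34969 = 269733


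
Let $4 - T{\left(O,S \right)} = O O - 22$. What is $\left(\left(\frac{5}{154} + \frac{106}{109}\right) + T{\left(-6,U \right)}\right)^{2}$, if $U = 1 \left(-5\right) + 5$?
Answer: $\frac{22798282081}{281769796} \approx 80.911$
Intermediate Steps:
$U = 0$ ($U = -5 + 5 = 0$)
$T{\left(O,S \right)} = 26 - O^{2}$ ($T{\left(O,S \right)} = 4 - \left(O O - 22\right) = 4 - \left(O^{2} - 22\right) = 4 - \left(-22 + O^{2}\right) = 26 - O^{2}$)
$\left(\left(\frac{5}{154} + \frac{106}{109}\right) + T{\left(-6,U \right)}\right)^{2} = \left(\left(\frac{5}{154} + \frac{106}{109}\right) + \left(26 - \left(-6\right)^{2}\right)\right)^{2} = \left(\left(5 \cdot \frac{1}{154} + 106 \cdot \frac{1}{109}\right) + \left(26 - 36\right)\right)^{2} = \left(\left(\frac{5}{154} + \frac{106}{109}\right) + \left(26 - 36\right)\right)^{2} = \left(\frac{16869}{16786} - 10\right)^{2} = \left(- \frac{150991}{16786}\right)^{2} = \frac{22798282081}{281769796}$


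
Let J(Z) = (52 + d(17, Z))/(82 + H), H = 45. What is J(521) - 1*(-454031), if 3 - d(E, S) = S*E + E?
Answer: 57653118/127 ≈ 4.5396e+5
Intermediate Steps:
d(E, S) = 3 - E - E*S (d(E, S) = 3 - (S*E + E) = 3 - (E*S + E) = 3 - (E + E*S) = 3 + (-E - E*S) = 3 - E - E*S)
J(Z) = 38/127 - 17*Z/127 (J(Z) = (52 + (3 - 1*17 - 1*17*Z))/(82 + 45) = (52 + (3 - 17 - 17*Z))/127 = (52 + (-14 - 17*Z))*(1/127) = (38 - 17*Z)*(1/127) = 38/127 - 17*Z/127)
J(521) - 1*(-454031) = (38/127 - 17/127*521) - 1*(-454031) = (38/127 - 8857/127) + 454031 = -8819/127 + 454031 = 57653118/127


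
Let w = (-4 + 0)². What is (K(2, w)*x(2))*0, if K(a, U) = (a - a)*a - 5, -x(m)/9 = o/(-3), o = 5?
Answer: 0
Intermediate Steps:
x(m) = 15 (x(m) = -45/(-3) = -45*(-1)/3 = -9*(-5/3) = 15)
w = 16 (w = (-4)² = 16)
K(a, U) = -5 (K(a, U) = 0*a - 5 = 0 - 5 = -5)
(K(2, w)*x(2))*0 = -5*15*0 = -75*0 = 0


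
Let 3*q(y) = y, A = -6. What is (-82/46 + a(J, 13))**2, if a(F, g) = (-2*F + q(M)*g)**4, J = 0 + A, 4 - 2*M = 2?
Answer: 17579339616758404/3470769 ≈ 5.0650e+9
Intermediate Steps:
M = 1 (M = 2 - 1/2*2 = 2 - 1 = 1)
q(y) = y/3
J = -6 (J = 0 - 6 = -6)
a(F, g) = (-2*F + g/3)**4 (a(F, g) = (-2*F + ((1/3)*1)*g)**4 = (-2*F + g/3)**4)
(-82/46 + a(J, 13))**2 = (-82/46 + (-1*13 + 6*(-6))**4/81)**2 = (-82*1/46 + (-13 - 36)**4/81)**2 = (-41/23 + (1/81)*(-49)**4)**2 = (-41/23 + (1/81)*5764801)**2 = (-41/23 + 5764801/81)**2 = (132587102/1863)**2 = 17579339616758404/3470769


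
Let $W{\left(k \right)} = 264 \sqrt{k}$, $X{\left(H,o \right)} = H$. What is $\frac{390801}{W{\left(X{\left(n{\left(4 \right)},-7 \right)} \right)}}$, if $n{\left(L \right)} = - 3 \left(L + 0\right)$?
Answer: $- \frac{130267 i \sqrt{3}}{528} \approx - 427.33 i$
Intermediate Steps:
$n{\left(L \right)} = - 3 L$
$\frac{390801}{W{\left(X{\left(n{\left(4 \right)},-7 \right)} \right)}} = \frac{390801}{264 \sqrt{\left(-3\right) 4}} = \frac{390801}{264 \sqrt{-12}} = \frac{390801}{264 \cdot 2 i \sqrt{3}} = \frac{390801}{528 i \sqrt{3}} = 390801 \left(- \frac{i \sqrt{3}}{1584}\right) = - \frac{130267 i \sqrt{3}}{528}$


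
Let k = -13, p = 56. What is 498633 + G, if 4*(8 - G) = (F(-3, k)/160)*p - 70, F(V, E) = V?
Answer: 39892701/80 ≈ 4.9866e+5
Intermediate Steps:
G = 2061/80 (G = 8 - (-3/160*56 - 70)/4 = 8 - (-21/20 - 70)/4 = 8 - 1/4*(-1421/20) = 8 + 1421/80 = 2061/80 ≈ 25.763)
498633 + G = 498633 + 2061/80 = 39892701/80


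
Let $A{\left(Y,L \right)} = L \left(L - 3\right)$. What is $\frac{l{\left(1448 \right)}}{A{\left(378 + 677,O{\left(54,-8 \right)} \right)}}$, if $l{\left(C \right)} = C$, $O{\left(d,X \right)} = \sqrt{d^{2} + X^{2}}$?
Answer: $\frac{1448}{2971} + \frac{2172 \sqrt{745}}{2213395} \approx 0.51416$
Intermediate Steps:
$O{\left(d,X \right)} = \sqrt{X^{2} + d^{2}}$
$A{\left(Y,L \right)} = L \left(-3 + L\right)$
$\frac{l{\left(1448 \right)}}{A{\left(378 + 677,O{\left(54,-8 \right)} \right)}} = \frac{1448}{\sqrt{\left(-8\right)^{2} + 54^{2}} \left(-3 + \sqrt{\left(-8\right)^{2} + 54^{2}}\right)} = \frac{1448}{\sqrt{64 + 2916} \left(-3 + \sqrt{64 + 2916}\right)} = \frac{1448}{\sqrt{2980} \left(-3 + \sqrt{2980}\right)} = \frac{1448}{2 \sqrt{745} \left(-3 + 2 \sqrt{745}\right)} = 1448 \frac{\sqrt{745}}{1490 \left(-3 + 2 \sqrt{745}\right)} = \frac{724 \sqrt{745}}{745 \left(-3 + 2 \sqrt{745}\right)}$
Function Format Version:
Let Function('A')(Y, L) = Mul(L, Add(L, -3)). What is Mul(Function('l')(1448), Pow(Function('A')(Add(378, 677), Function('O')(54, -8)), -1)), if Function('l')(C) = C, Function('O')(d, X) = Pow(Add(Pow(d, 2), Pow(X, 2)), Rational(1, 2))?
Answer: Add(Rational(1448, 2971), Mul(Rational(2172, 2213395), Pow(745, Rational(1, 2)))) ≈ 0.51416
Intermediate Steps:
Function('O')(d, X) = Pow(Add(Pow(X, 2), Pow(d, 2)), Rational(1, 2))
Function('A')(Y, L) = Mul(L, Add(-3, L))
Mul(Function('l')(1448), Pow(Function('A')(Add(378, 677), Function('O')(54, -8)), -1)) = Mul(1448, Pow(Mul(Pow(Add(Pow(-8, 2), Pow(54, 2)), Rational(1, 2)), Add(-3, Pow(Add(Pow(-8, 2), Pow(54, 2)), Rational(1, 2)))), -1)) = Mul(1448, Pow(Mul(Pow(Add(64, 2916), Rational(1, 2)), Add(-3, Pow(Add(64, 2916), Rational(1, 2)))), -1)) = Mul(1448, Pow(Mul(Pow(2980, Rational(1, 2)), Add(-3, Pow(2980, Rational(1, 2)))), -1)) = Mul(1448, Pow(Mul(Mul(2, Pow(745, Rational(1, 2))), Add(-3, Mul(2, Pow(745, Rational(1, 2))))), -1)) = Mul(1448, Pow(Mul(2, Pow(745, Rational(1, 2)), Add(-3, Mul(2, Pow(745, Rational(1, 2))))), -1)) = Mul(1448, Mul(Rational(1, 1490), Pow(745, Rational(1, 2)), Pow(Add(-3, Mul(2, Pow(745, Rational(1, 2)))), -1))) = Mul(Rational(724, 745), Pow(745, Rational(1, 2)), Pow(Add(-3, Mul(2, Pow(745, Rational(1, 2)))), -1))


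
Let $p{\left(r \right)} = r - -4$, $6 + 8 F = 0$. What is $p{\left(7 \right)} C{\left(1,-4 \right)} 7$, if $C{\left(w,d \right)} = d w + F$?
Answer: $- \frac{1463}{4} \approx -365.75$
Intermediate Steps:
$F = - \frac{3}{4}$ ($F = - \frac{3}{4} + \frac{1}{8} \cdot 0 = - \frac{3}{4} + 0 = - \frac{3}{4} \approx -0.75$)
$p{\left(r \right)} = 4 + r$ ($p{\left(r \right)} = r + 4 = 4 + r$)
$C{\left(w,d \right)} = - \frac{3}{4} + d w$ ($C{\left(w,d \right)} = d w - \frac{3}{4} = - \frac{3}{4} + d w$)
$p{\left(7 \right)} C{\left(1,-4 \right)} 7 = \left(4 + 7\right) \left(- \frac{3}{4} - 4\right) 7 = 11 \left(- \frac{3}{4} - 4\right) 7 = 11 \left(- \frac{19}{4}\right) 7 = \left(- \frac{209}{4}\right) 7 = - \frac{1463}{4}$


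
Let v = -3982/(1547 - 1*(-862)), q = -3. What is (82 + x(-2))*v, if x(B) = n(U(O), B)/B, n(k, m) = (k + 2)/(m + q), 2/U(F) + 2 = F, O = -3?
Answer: -743548/5475 ≈ -135.81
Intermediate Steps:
U(F) = 2/(-2 + F)
n(k, m) = (2 + k)/(-3 + m) (n(k, m) = (k + 2)/(m - 3) = (2 + k)/(-3 + m))
x(B) = 8/(5*B*(-3 + B)) (x(B) = ((2 + 2/(-2 - 3))/(-3 + B))/B = ((2 + 2/(-5))/(-3 + B))/B = ((2 + 2*(-1/5))/(-3 + B))/B = ((2 - 2/5)/(-3 + B))/B = ((8/5)/(-3 + B))/B = (8/(5*(-3 + B)))/B = 8/(5*B*(-3 + B)))
v = -362/219 (v = -3982/(1547 + 862) = -3982/2409 = -3982*1/2409 = -362/219 ≈ -1.6530)
(82 + x(-2))*v = (82 + (8/5)/(-2*(-3 - 2)))*(-362/219) = (82 + (8/5)*(-1/2)/(-5))*(-362/219) = (82 + (8/5)*(-1/2)*(-1/5))*(-362/219) = (82 + 4/25)*(-362/219) = (2054/25)*(-362/219) = -743548/5475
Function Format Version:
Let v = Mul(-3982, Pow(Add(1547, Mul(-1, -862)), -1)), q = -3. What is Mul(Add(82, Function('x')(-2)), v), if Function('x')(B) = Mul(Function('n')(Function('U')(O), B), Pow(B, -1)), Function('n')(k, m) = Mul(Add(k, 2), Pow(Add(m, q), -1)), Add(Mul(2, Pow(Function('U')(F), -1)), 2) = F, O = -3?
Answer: Rational(-743548, 5475) ≈ -135.81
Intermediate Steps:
Function('U')(F) = Mul(2, Pow(Add(-2, F), -1))
Function('n')(k, m) = Mul(Pow(Add(-3, m), -1), Add(2, k)) (Function('n')(k, m) = Mul(Add(k, 2), Pow(Add(m, -3), -1)) = Mul(Add(2, k), Pow(Add(-3, m), -1)) = Mul(Pow(Add(-3, m), -1), Add(2, k)))
Function('x')(B) = Mul(Rational(8, 5), Pow(B, -1), Pow(Add(-3, B), -1)) (Function('x')(B) = Mul(Mul(Pow(Add(-3, B), -1), Add(2, Mul(2, Pow(Add(-2, -3), -1)))), Pow(B, -1)) = Mul(Mul(Pow(Add(-3, B), -1), Add(2, Mul(2, Pow(-5, -1)))), Pow(B, -1)) = Mul(Mul(Pow(Add(-3, B), -1), Add(2, Mul(2, Rational(-1, 5)))), Pow(B, -1)) = Mul(Mul(Pow(Add(-3, B), -1), Add(2, Rational(-2, 5))), Pow(B, -1)) = Mul(Mul(Pow(Add(-3, B), -1), Rational(8, 5)), Pow(B, -1)) = Mul(Mul(Rational(8, 5), Pow(Add(-3, B), -1)), Pow(B, -1)) = Mul(Rational(8, 5), Pow(B, -1), Pow(Add(-3, B), -1)))
v = Rational(-362, 219) (v = Mul(-3982, Pow(Add(1547, 862), -1)) = Mul(-3982, Pow(2409, -1)) = Mul(-3982, Rational(1, 2409)) = Rational(-362, 219) ≈ -1.6530)
Mul(Add(82, Function('x')(-2)), v) = Mul(Add(82, Mul(Rational(8, 5), Pow(-2, -1), Pow(Add(-3, -2), -1))), Rational(-362, 219)) = Mul(Add(82, Mul(Rational(8, 5), Rational(-1, 2), Pow(-5, -1))), Rational(-362, 219)) = Mul(Add(82, Mul(Rational(8, 5), Rational(-1, 2), Rational(-1, 5))), Rational(-362, 219)) = Mul(Add(82, Rational(4, 25)), Rational(-362, 219)) = Mul(Rational(2054, 25), Rational(-362, 219)) = Rational(-743548, 5475)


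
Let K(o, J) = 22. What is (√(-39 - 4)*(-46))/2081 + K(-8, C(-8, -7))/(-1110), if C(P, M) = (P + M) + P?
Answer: -11/555 - 46*I*√43/2081 ≈ -0.01982 - 0.14495*I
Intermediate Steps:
C(P, M) = M + 2*P (C(P, M) = (M + P) + P = M + 2*P)
(√(-39 - 4)*(-46))/2081 + K(-8, C(-8, -7))/(-1110) = (√(-39 - 4)*(-46))/2081 + 22/(-1110) = (√(-43)*(-46))*(1/2081) + 22*(-1/1110) = ((I*√43)*(-46))*(1/2081) - 11/555 = -46*I*√43*(1/2081) - 11/555 = -46*I*√43/2081 - 11/555 = -11/555 - 46*I*√43/2081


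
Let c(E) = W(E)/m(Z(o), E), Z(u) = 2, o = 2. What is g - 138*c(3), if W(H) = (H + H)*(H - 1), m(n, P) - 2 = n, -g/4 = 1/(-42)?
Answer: -8692/21 ≈ -413.90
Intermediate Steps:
g = 2/21 (g = -4/(-42) = -4*(-1/42) = 2/21 ≈ 0.095238)
m(n, P) = 2 + n
W(H) = 2*H*(-1 + H) (W(H) = (2*H)*(-1 + H) = 2*H*(-1 + H))
c(E) = E*(-1 + E)/2 (c(E) = (2*E*(-1 + E))/(2 + 2) = (2*E*(-1 + E))/4 = (2*E*(-1 + E))*(¼) = E*(-1 + E)/2)
g - 138*c(3) = 2/21 - 69*3*(-1 + 3) = 2/21 - 69*3*2 = 2/21 - 138*3 = 2/21 - 414 = -8692/21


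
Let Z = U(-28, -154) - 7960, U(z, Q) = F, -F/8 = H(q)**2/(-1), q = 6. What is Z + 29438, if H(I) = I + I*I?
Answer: 35590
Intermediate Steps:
H(I) = I + I**2
F = 14112 (F = -8*(6*(1 + 6))**2/(-1) = -8*(6*7)**2*(-1) = -8*42**2*(-1) = -14112*(-1) = -8*(-1764) = 14112)
U(z, Q) = 14112
Z = 6152 (Z = 14112 - 7960 = 6152)
Z + 29438 = 6152 + 29438 = 35590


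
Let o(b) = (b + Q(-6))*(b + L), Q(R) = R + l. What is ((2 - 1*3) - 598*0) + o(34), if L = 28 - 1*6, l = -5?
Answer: 1287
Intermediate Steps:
L = 22 (L = 28 - 6 = 22)
Q(R) = -5 + R (Q(R) = R - 5 = -5 + R)
o(b) = (-11 + b)*(22 + b) (o(b) = (b + (-5 - 6))*(b + 22) = (b - 11)*(22 + b) = (-11 + b)*(22 + b))
((2 - 1*3) - 598*0) + o(34) = ((2 - 1*3) - 598*0) + (-242 + 34**2 + 11*34) = ((2 - 3) - 26*0) + (-242 + 1156 + 374) = (-1 + 0) + 1288 = -1 + 1288 = 1287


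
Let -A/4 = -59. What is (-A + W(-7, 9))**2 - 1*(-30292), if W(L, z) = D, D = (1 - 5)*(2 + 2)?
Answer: 93796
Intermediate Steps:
A = 236 (A = -4*(-59) = 236)
D = -16 (D = -4*4 = -16)
W(L, z) = -16
(-A + W(-7, 9))**2 - 1*(-30292) = (-1*236 - 16)**2 - 1*(-30292) = (-236 - 16)**2 + 30292 = (-252)**2 + 30292 = 63504 + 30292 = 93796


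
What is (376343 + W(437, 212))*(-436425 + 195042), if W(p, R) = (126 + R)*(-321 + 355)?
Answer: -93616775805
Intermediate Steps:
W(p, R) = 4284 + 34*R (W(p, R) = (126 + R)*34 = 4284 + 34*R)
(376343 + W(437, 212))*(-436425 + 195042) = (376343 + (4284 + 34*212))*(-436425 + 195042) = (376343 + (4284 + 7208))*(-241383) = (376343 + 11492)*(-241383) = 387835*(-241383) = -93616775805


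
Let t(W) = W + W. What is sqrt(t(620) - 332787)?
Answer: I*sqrt(331547) ≈ 575.8*I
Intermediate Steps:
t(W) = 2*W
sqrt(t(620) - 332787) = sqrt(2*620 - 332787) = sqrt(1240 - 332787) = sqrt(-331547) = I*sqrt(331547)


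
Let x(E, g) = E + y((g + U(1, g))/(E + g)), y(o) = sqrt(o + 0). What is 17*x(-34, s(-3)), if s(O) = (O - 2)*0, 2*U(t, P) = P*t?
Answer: -578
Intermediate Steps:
U(t, P) = P*t/2 (U(t, P) = (P*t)/2 = P*t/2)
y(o) = sqrt(o)
s(O) = 0 (s(O) = (-2 + O)*0 = 0)
x(E, g) = E + sqrt(6)*sqrt(g/(E + g))/2 (x(E, g) = E + sqrt((g + (1/2)*g*1)/(E + g)) = E + sqrt((g + g/2)/(E + g)) = E + sqrt((3*g/2)/(E + g)) = E + sqrt(3*g/(2*(E + g))) = E + sqrt(6)*sqrt(g/(E + g))/2)
17*x(-34, s(-3)) = 17*(-34 + sqrt(6)*sqrt(0/(-34 + 0))/2) = 17*(-34 + sqrt(6)*sqrt(0/(-34))/2) = 17*(-34 + sqrt(6)*sqrt(0*(-1/34))/2) = 17*(-34 + sqrt(6)*sqrt(0)/2) = 17*(-34 + (1/2)*sqrt(6)*0) = 17*(-34 + 0) = 17*(-34) = -578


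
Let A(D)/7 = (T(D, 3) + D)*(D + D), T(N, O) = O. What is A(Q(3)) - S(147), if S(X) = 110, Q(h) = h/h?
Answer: -54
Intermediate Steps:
Q(h) = 1
A(D) = 14*D*(3 + D) (A(D) = 7*((3 + D)*(D + D)) = 7*((3 + D)*(2*D)) = 7*(2*D*(3 + D)) = 14*D*(3 + D))
A(Q(3)) - S(147) = 14*1*(3 + 1) - 1*110 = 14*1*4 - 110 = 56 - 110 = -54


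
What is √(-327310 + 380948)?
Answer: √53638 ≈ 231.60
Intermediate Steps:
√(-327310 + 380948) = √53638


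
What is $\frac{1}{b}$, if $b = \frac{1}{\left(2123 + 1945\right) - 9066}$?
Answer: $-4998$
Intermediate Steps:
$b = - \frac{1}{4998}$ ($b = \frac{1}{4068 - 9066} = \frac{1}{-4998} = - \frac{1}{4998} \approx -0.00020008$)
$\frac{1}{b} = \frac{1}{- \frac{1}{4998}} = -4998$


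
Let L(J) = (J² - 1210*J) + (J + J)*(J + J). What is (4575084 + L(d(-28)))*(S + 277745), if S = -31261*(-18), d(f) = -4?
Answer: 3849232301772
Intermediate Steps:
S = 562698
L(J) = -1210*J + 5*J² (L(J) = (J² - 1210*J) + (2*J)*(2*J) = (J² - 1210*J) + 4*J² = -1210*J + 5*J²)
(4575084 + L(d(-28)))*(S + 277745) = (4575084 + 5*(-4)*(-242 - 4))*(562698 + 277745) = (4575084 + 5*(-4)*(-246))*840443 = (4575084 + 4920)*840443 = 4580004*840443 = 3849232301772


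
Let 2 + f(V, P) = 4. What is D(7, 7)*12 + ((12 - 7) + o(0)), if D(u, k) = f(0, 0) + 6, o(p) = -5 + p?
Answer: 96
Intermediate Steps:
f(V, P) = 2 (f(V, P) = -2 + 4 = 2)
D(u, k) = 8 (D(u, k) = 2 + 6 = 8)
D(7, 7)*12 + ((12 - 7) + o(0)) = 8*12 + ((12 - 7) + (-5 + 0)) = 96 + (5 - 5) = 96 + 0 = 96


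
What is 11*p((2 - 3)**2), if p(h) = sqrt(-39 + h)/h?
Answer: 11*I*sqrt(38) ≈ 67.809*I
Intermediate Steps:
p(h) = sqrt(-39 + h)/h
11*p((2 - 3)**2) = 11*(sqrt(-39 + (2 - 3)**2)/((2 - 3)**2)) = 11*(sqrt(-39 + (-1)**2)/((-1)**2)) = 11*(sqrt(-39 + 1)/1) = 11*(1*sqrt(-38)) = 11*(1*(I*sqrt(38))) = 11*(I*sqrt(38)) = 11*I*sqrt(38)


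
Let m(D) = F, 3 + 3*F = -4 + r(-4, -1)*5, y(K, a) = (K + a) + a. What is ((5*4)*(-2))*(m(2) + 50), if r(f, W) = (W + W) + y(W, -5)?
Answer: -1040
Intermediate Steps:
y(K, a) = K + 2*a
r(f, W) = -10 + 3*W (r(f, W) = (W + W) + (W + 2*(-5)) = 2*W + (W - 10) = 2*W + (-10 + W) = -10 + 3*W)
F = -24 (F = -1 + (-4 + (-10 + 3*(-1))*5)/3 = -1 + (-4 + (-10 - 3)*5)/3 = -1 + (-4 - 13*5)/3 = -1 + (-4 - 65)/3 = -1 + (⅓)*(-69) = -1 - 23 = -24)
m(D) = -24
((5*4)*(-2))*(m(2) + 50) = ((5*4)*(-2))*(-24 + 50) = (20*(-2))*26 = -40*26 = -1040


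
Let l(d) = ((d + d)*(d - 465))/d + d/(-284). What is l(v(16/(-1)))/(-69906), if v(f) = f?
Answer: 11383/827221 ≈ 0.013761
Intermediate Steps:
l(d) = -930 + 567*d/284 (l(d) = ((2*d)*(-465 + d))/d + d*(-1/284) = (2*d*(-465 + d))/d - d/284 = (-930 + 2*d) - d/284 = -930 + 567*d/284)
l(v(16/(-1)))/(-69906) = (-930 + 567*(16/(-1))/284)/(-69906) = (-930 + 567*(16*(-1))/284)*(-1/69906) = (-930 + (567/284)*(-16))*(-1/69906) = (-930 - 2268/71)*(-1/69906) = -68298/71*(-1/69906) = 11383/827221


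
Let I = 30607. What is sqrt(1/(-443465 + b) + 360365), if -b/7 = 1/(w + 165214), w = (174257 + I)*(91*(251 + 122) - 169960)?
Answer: sqrt(1122994818621051086681733292612017087)/1765296150709629 ≈ 600.30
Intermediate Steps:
w = -27864986688 (w = (174257 + 30607)*(91*(251 + 122) - 169960) = 204864*(91*373 - 169960) = 204864*(33943 - 169960) = 204864*(-136017) = -27864986688)
b = 1/3980688782 (b = -7/(-27864986688 + 165214) = -7/(-27864821474) = -7*(-1/27864821474) = 1/3980688782 ≈ 2.5121e-10)
sqrt(1/(-443465 + b) + 360365) = sqrt(1/(-443465 + 1/3980688782) + 360365) = sqrt(1/(-1765296150709629/3980688782) + 360365) = sqrt(-3980688782/1765296150709629 + 360365) = sqrt(636150947346494765803/1765296150709629) = sqrt(1122994818621051086681733292612017087)/1765296150709629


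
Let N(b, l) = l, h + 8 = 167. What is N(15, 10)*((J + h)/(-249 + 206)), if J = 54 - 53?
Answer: -1600/43 ≈ -37.209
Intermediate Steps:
h = 159 (h = -8 + 167 = 159)
J = 1
N(15, 10)*((J + h)/(-249 + 206)) = 10*((1 + 159)/(-249 + 206)) = 10*(160/(-43)) = 10*(160*(-1/43)) = 10*(-160/43) = -1600/43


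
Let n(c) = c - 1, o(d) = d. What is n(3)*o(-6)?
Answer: -12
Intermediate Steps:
n(c) = -1 + c
n(3)*o(-6) = (-1 + 3)*(-6) = 2*(-6) = -12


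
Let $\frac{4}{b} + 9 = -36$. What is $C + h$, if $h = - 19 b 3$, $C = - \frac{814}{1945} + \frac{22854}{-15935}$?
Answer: $\frac{59767196}{18596145} \approx 3.214$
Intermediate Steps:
$b = - \frac{4}{45}$ ($b = \frac{4}{-9 - 36} = \frac{4}{-45} = 4 \left(- \frac{1}{45}\right) = - \frac{4}{45} \approx -0.088889$)
$C = - \frac{11484424}{6198715}$ ($C = \left(-814\right) \frac{1}{1945} + 22854 \left(- \frac{1}{15935}\right) = - \frac{814}{1945} - \frac{22854}{15935} = - \frac{11484424}{6198715} \approx -1.8527$)
$h = \frac{76}{15}$ ($h = \left(-19\right) \left(- \frac{4}{45}\right) 3 = \frac{76}{45} \cdot 3 = \frac{76}{15} \approx 5.0667$)
$C + h = - \frac{11484424}{6198715} + \frac{76}{15} = \frac{59767196}{18596145}$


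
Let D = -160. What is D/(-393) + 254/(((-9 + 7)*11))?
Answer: -48151/4323 ≈ -11.138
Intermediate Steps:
D/(-393) + 254/(((-9 + 7)*11)) = -160/(-393) + 254/(((-9 + 7)*11)) = -160*(-1/393) + 254/((-2*11)) = 160/393 + 254/(-22) = 160/393 + 254*(-1/22) = 160/393 - 127/11 = -48151/4323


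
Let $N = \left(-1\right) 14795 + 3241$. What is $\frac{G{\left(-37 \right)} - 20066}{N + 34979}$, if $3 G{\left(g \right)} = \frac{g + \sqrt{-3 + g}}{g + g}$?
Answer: $- \frac{24079}{28110} - \frac{i \sqrt{10}}{2600175} \approx -0.8566 - 1.2162 \cdot 10^{-6} i$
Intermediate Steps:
$N = -11554$ ($N = -14795 + 3241 = -11554$)
$G{\left(g \right)} = \frac{g + \sqrt{-3 + g}}{6 g}$ ($G{\left(g \right)} = \frac{\left(g + \sqrt{-3 + g}\right) \frac{1}{g + g}}{3} = \frac{\left(g + \sqrt{-3 + g}\right) \frac{1}{2 g}}{3} = \frac{\frac{1}{2} \frac{1}{g} \left(g + \sqrt{-3 + g}\right)}{3} = \frac{g + \sqrt{-3 + g}}{6 g}$)
$\frac{G{\left(-37 \right)} - 20066}{N + 34979} = \frac{\frac{-37 + \sqrt{-3 - 37}}{6 \left(-37\right)} - 20066}{-11554 + 34979} = \frac{\frac{1}{6} \left(- \frac{1}{37}\right) \left(-37 + \sqrt{-40}\right) - 20066}{23425} = \left(\frac{1}{6} \left(- \frac{1}{37}\right) \left(-37 + 2 i \sqrt{10}\right) - 20066\right) \frac{1}{23425} = \left(\left(\frac{1}{6} - \frac{i \sqrt{10}}{111}\right) - 20066\right) \frac{1}{23425} = \left(- \frac{120395}{6} - \frac{i \sqrt{10}}{111}\right) \frac{1}{23425} = - \frac{24079}{28110} - \frac{i \sqrt{10}}{2600175}$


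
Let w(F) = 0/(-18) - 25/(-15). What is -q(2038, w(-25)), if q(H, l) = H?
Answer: -2038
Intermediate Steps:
w(F) = 5/3 (w(F) = 0*(-1/18) - 25*(-1/15) = 0 + 5/3 = 5/3)
-q(2038, w(-25)) = -1*2038 = -2038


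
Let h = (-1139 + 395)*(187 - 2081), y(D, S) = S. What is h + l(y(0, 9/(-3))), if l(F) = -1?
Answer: 1409135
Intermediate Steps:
h = 1409136 (h = -744*(-1894) = 1409136)
h + l(y(0, 9/(-3))) = 1409136 - 1 = 1409135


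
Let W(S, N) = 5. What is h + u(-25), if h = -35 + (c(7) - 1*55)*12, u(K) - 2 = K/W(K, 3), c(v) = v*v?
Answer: -110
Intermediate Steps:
c(v) = v²
u(K) = 2 + K/5
h = -107 (h = -35 + (7² - 1*55)*12 = -35 + (49 - 55)*12 = -35 - 6*12 = -35 - 72 = -107)
h + u(-25) = -107 + (2 + (⅕)*(-25)) = -107 + (2 - 5) = -107 - 3 = -110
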